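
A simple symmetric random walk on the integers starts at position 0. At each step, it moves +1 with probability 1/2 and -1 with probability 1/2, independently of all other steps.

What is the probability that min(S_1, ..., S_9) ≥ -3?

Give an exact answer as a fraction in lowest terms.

Let f(t,s) = #length-t paths at position s with S_1..S_t all ≥ -3.
f(t,s) = f(t-1,s-1) + f(t-1,s+1) for s ≥ -3; f(t,s) = 0 for s < -3.
t=0: f(0,0)=1
t=1: f(1,-1)=1 f(1,1)=1
t=2: f(2,-2)=1 f(2,0)=2 f(2,2)=1
t=3: f(3,-3)=1 f(3,-1)=3 f(3,1)=3 f(3,3)=1
t=4: f(4,-2)=4 f(4,0)=6 f(4,2)=4 f(4,4)=1
t=5: f(5,-3)=4 f(5,-1)=10 f(5,1)=10 f(5,3)=5 f(5,5)=1
t=6: f(6,-2)=14 f(6,0)=20 f(6,2)=15 f(6,4)=6 f(6,6)=1
t=7: f(7,-3)=14 f(7,-1)=34 f(7,1)=35 f(7,3)=21 f(7,5)=7 f(7,7)=1
t=8: f(8,-2)=48 f(8,0)=69 f(8,2)=56 f(8,4)=28 f(8,6)=8 f(8,8)=1
t=9: f(9,-3)=48 f(9,-1)=117 f(9,1)=125 f(9,3)=84 f(9,5)=36 f(9,7)=9 f(9,9)=1
Σ_s f(9,s) = 420
P = 420/512 = 105/128

Answer: 105/128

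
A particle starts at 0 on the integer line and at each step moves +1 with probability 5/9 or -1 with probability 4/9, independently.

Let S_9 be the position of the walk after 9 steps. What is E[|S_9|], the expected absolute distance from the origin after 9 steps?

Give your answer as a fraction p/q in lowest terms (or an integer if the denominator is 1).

Answer: 12348281/4782969

Derivation:
S_9 takes values m ≡ 1 (mod 2) with |m| ≤ 9; P(S_9=m) = C(9,(9+m)/2) · (5/9)^((9+m)/2) · (4/9)^((9-m)/2).
Distribution: P(S=-9)=262144/387420489, P(S=-7)=327680/43046721, P(S=-5)=1638400/43046721, P(S=-3)=14336000/129140163, P(S=-1)=8960000/43046721, P(S=1)=11200000/43046721, P(S=3)=28000000/129140163, P(S=5)=5000000/43046721, P(S=7)=1562500/43046721, P(S=9)=1953125/387420489
E[|S_9|] = Σ_m |m|·P(S_9=m) = 12348281/4782969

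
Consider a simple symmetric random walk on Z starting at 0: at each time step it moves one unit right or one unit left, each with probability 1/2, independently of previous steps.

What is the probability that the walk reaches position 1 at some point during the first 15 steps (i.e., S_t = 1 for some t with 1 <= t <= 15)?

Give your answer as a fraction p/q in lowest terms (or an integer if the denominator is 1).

Count via complement. Let g(t,s) = #length-t paths at position s with S_1..S_t all ≠ 1.
g(t,s) = g(t-1,s-1) + g(t-1,s+1) for s ≠ 1; g(t,1) = 0.
t=0: g(0,0)=1
t=1: g(1,-1)=1
t=2: g(2,-2)=1 g(2,0)=1
t=3: g(3,-3)=1 g(3,-1)=2
t=4: g(4,-4)=1 g(4,-2)=3 g(4,0)=2
t=5: g(5,-5)=1 g(5,-3)=4 g(5,-1)=5
t=6: g(6,-6)=1 g(6,-4)=5 g(6,-2)=9 g(6,0)=5
t=7: g(7,-7)=1 g(7,-5)=6 g(7,-3)=14 g(7,-1)=14
t=8: g(8,-8)=1 g(8,-6)=7 g(8,-4)=20 g(8,-2)=28 g(8,0)=14
t=9: g(9,-9)=1 g(9,-7)=8 g(9,-5)=27 g(9,-3)=48 g(9,-1)=42
t=10: g(10,-10)=1 g(10,-8)=9 g(10,-6)=35 g(10,-4)=75 g(10,-2)=90 g(10,0)=42
t=11: g(11,-11)=1 g(11,-9)=10 g(11,-7)=44 g(11,-5)=110 g(11,-3)=165 g(11,-1)=132
t=12: g(12,-12)=1 g(12,-10)=11 g(12,-8)=54 g(12,-6)=154 g(12,-4)=275 g(12,-2)=297 g(12,0)=132
t=13: g(13,-13)=1 g(13,-11)=12 g(13,-9)=65 g(13,-7)=208 g(13,-5)=429 g(13,-3)=572 g(13,-1)=429
t=14: g(14,-14)=1 g(14,-12)=13 g(14,-10)=77 g(14,-8)=273 g(14,-6)=637 g(14,-4)=1001 g(14,-2)=1001 g(14,0)=429
t=15: g(15,-15)=1 g(15,-13)=14 g(15,-11)=90 g(15,-9)=350 g(15,-7)=910 g(15,-5)=1638 g(15,-3)=2002 g(15,-1)=1430
Paths never hitting 1: Σ_s g(15,s) = 6435
Paths hitting 1: 2^15 - 6435 = 26333
P = 26333/32768 = 26333/32768

Answer: 26333/32768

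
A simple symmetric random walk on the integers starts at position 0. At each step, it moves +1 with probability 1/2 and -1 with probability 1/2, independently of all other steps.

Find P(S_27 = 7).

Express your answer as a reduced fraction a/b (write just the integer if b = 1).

Answer: 8436285/134217728

Derivation:
To reach position 7 after 27 steps: need 17 steps of +1 and 10 of -1.
Favorable paths: C(27,17) = 8436285
Total paths: 2^27 = 134217728
P = 8436285/134217728 = 8436285/134217728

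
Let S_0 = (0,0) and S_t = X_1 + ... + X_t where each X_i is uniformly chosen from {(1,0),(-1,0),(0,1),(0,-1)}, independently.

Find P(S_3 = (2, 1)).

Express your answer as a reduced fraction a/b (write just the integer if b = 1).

Let h be the number of horizontal steps (so 3-h are vertical). To end at (2,1) need (h+2)/2 right-steps and ((3-h)+1)/2 up-steps.
Sum over h with 2 ≤ h ≤ 2, h ≡ 0 (mod 2), 3-h ≡ 1 (mod 2):
h=2: C(3,2)·C(2,2)·C(1,1) = 3·1·1 = 3
Total favorable: 3
Total paths: 4^3 = 64
P = 3/64 = 3/64

Answer: 3/64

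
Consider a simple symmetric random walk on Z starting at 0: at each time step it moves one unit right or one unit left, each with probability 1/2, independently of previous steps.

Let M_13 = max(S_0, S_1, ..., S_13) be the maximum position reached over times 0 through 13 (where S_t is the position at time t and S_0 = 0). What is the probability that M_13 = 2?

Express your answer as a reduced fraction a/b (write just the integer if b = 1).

Answer: 1287/8192

Derivation:
Let M_13 = max(S_0,...,S_13). Use the reflection principle: for j ≥ 1, #{paths with M_13 ≥ j} = #{S_13 ≥ j} + #{S_13 ≥ j+1}.
By reflection, #{M_13 ≥ 2} = #{S_13 ≥ 2} + #{S_13 ≥ 3} = 2380 + 2380 = 4760.
#{M_13 ≥ 3} = #{S_13 ≥ 3} + #{S_13 ≥ 4} = 2380 + 1093 = 3473.
#{M_13 = 2} = 4760 - 3473 = 1287.
P(M_13 = 2) = 1287/8192 = 1287/8192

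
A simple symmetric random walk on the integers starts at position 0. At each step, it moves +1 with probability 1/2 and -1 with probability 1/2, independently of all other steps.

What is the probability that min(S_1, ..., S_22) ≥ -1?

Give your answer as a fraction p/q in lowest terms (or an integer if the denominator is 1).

Answer: 676039/2097152

Derivation:
Let f(t,s) = #length-t paths at position s with S_1..S_t all ≥ -1.
f(t,s) = f(t-1,s-1) + f(t-1,s+1) for s ≥ -1; f(t,s) = 0 for s < -1.
t=0: f(0,0)=1
t=1: f(1,-1)=1 f(1,1)=1
t=2: f(2,0)=2 f(2,2)=1
t=3: f(3,-1)=2 f(3,1)=3 f(3,3)=1
t=4: f(4,0)=5 f(4,2)=4 f(4,4)=1
t=5: f(5,-1)=5 f(5,1)=9 f(5,3)=5 f(5,5)=1
t=6: f(6,0)=14 f(6,2)=14 f(6,4)=6 f(6,6)=1
t=7: f(7,-1)=14 f(7,1)=28 f(7,3)=20 f(7,5)=7 f(7,7)=1
t=8: f(8,0)=42 f(8,2)=48 f(8,4)=27 f(8,6)=8 f(8,8)=1
t=9: f(9,-1)=42 f(9,1)=90 f(9,3)=75 f(9,5)=35 f(9,7)=9 f(9,9)=1
t=10: f(10,0)=132 f(10,2)=165 f(10,4)=110 f(10,6)=44 f(10,8)=10 f(10,10)=1
t=11: f(11,-1)=132 f(11,1)=297 f(11,3)=275 f(11,5)=154 f(11,7)=54 f(11,9)=11 f(11,11)=1
t=12: f(12,0)=429 f(12,2)=572 f(12,4)=429 f(12,6)=208 f(12,8)=65 f(12,10)=12 f(12,12)=1
t=13: f(13,-1)=429 f(13,1)=1001 f(13,3)=1001 f(13,5)=637 f(13,7)=273 f(13,9)=77 f(13,11)=13 f(13,13)=1
t=14: f(14,0)=1430 f(14,2)=2002 f(14,4)=1638 f(14,6)=910 f(14,8)=350 f(14,10)=90 f(14,12)=14 f(14,14)=1
t=15: f(15,-1)=1430 f(15,1)=3432 f(15,3)=3640 f(15,5)=2548 f(15,7)=1260 f(15,9)=440 f(15,11)=104 f(15,13)=15 f(15,15)=1
t=16: f(16,0)=4862 f(16,2)=7072 f(16,4)=6188 f(16,6)=3808 f(16,8)=1700 f(16,10)=544 f(16,12)=119 f(16,14)=16 f(16,16)=1
t=17: f(17,-1)=4862 f(17,1)=11934 f(17,3)=13260 f(17,5)=9996 f(17,7)=5508 f(17,9)=2244 f(17,11)=663 f(17,13)=135 f(17,15)=17 f(17,17)=1
t=18: f(18,0)=16796 f(18,2)=25194 f(18,4)=23256 f(18,6)=15504 f(18,8)=7752 f(18,10)=2907 f(18,12)=798 f(18,14)=152 f(18,16)=18 f(18,18)=1
t=19: f(19,-1)=16796 f(19,1)=41990 f(19,3)=48450 f(19,5)=38760 f(19,7)=23256 f(19,9)=10659 f(19,11)=3705 f(19,13)=950 f(19,15)=170 f(19,17)=19 f(19,19)=1
t=20: f(20,0)=58786 f(20,2)=90440 f(20,4)=87210 f(20,6)=62016 f(20,8)=33915 f(20,10)=14364 f(20,12)=4655 f(20,14)=1120 f(20,16)=189 f(20,18)=20 f(20,20)=1
t=21: f(21,-1)=58786 f(21,1)=149226 f(21,3)=177650 f(21,5)=149226 f(21,7)=95931 f(21,9)=48279 f(21,11)=19019 f(21,13)=5775 f(21,15)=1309 f(21,17)=209 f(21,19)=21 f(21,21)=1
t=22: f(22,0)=208012 f(22,2)=326876 f(22,4)=326876 f(22,6)=245157 f(22,8)=144210 f(22,10)=67298 f(22,12)=24794 f(22,14)=7084 f(22,16)=1518 f(22,18)=230 f(22,20)=22 f(22,22)=1
Σ_s f(22,s) = 1352078
P = 1352078/4194304 = 676039/2097152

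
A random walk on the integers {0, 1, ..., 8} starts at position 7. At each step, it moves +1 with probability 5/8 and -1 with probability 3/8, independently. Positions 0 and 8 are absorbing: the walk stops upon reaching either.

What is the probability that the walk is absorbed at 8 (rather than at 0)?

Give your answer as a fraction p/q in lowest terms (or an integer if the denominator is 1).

Biased walk: p = 5/8, q = 3/8, r = q/p = 3/5
Gambler's ruin: P(hit 8 before 0 | start at 7) = (1 - r^a)/(1 - r^N)
r^7 = 2187/78125; r^8 = 6561/390625
P = (1 - 2187/78125) / (1 - 6561/390625) = 75938/78125 / 384064/390625 = 189845/192032

Answer: 189845/192032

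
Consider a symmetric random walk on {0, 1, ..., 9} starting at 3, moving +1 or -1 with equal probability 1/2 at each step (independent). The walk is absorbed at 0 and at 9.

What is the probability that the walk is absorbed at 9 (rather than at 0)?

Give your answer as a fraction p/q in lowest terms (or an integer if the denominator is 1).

Answer: 1/3

Derivation:
Symmetric walk (p = 1/2): the harmonic-function argument gives P(hit 9 before 0 | start at 3) = a/N.
P = 3/9 = 1/3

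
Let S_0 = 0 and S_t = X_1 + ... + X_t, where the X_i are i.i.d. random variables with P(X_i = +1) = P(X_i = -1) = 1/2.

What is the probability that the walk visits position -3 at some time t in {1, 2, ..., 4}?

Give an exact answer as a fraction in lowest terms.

Count via complement. Let g(t,s) = #length-t paths at position s with S_1..S_t all ≠ -3.
g(t,s) = g(t-1,s-1) + g(t-1,s+1) for s ≠ -3; g(t,-3) = 0.
t=0: g(0,0)=1
t=1: g(1,-1)=1 g(1,1)=1
t=2: g(2,-2)=1 g(2,0)=2 g(2,2)=1
t=3: g(3,-1)=3 g(3,1)=3 g(3,3)=1
t=4: g(4,-2)=3 g(4,0)=6 g(4,2)=4 g(4,4)=1
Paths never hitting -3: Σ_s g(4,s) = 14
Paths hitting -3: 2^4 - 14 = 2
P = 2/16 = 1/8

Answer: 1/8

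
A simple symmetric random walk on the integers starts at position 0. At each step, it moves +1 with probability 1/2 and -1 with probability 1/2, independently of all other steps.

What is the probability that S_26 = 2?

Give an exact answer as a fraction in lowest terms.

Answer: 2414425/16777216

Derivation:
To reach position 2 after 26 steps: need 14 steps of +1 and 12 of -1.
Favorable paths: C(26,14) = 9657700
Total paths: 2^26 = 67108864
P = 9657700/67108864 = 2414425/16777216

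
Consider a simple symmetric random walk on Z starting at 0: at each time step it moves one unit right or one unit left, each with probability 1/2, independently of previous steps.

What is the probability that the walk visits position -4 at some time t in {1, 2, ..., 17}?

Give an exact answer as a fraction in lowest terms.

Answer: 10889/32768

Derivation:
Count via complement. Let g(t,s) = #length-t paths at position s with S_1..S_t all ≠ -4.
g(t,s) = g(t-1,s-1) + g(t-1,s+1) for s ≠ -4; g(t,-4) = 0.
t=0: g(0,0)=1
t=1: g(1,-1)=1 g(1,1)=1
t=2: g(2,-2)=1 g(2,0)=2 g(2,2)=1
t=3: g(3,-3)=1 g(3,-1)=3 g(3,1)=3 g(3,3)=1
t=4: g(4,-2)=4 g(4,0)=6 g(4,2)=4 g(4,4)=1
t=5: g(5,-3)=4 g(5,-1)=10 g(5,1)=10 g(5,3)=5 g(5,5)=1
t=6: g(6,-2)=14 g(6,0)=20 g(6,2)=15 g(6,4)=6 g(6,6)=1
t=7: g(7,-3)=14 g(7,-1)=34 g(7,1)=35 g(7,3)=21 g(7,5)=7 g(7,7)=1
t=8: g(8,-2)=48 g(8,0)=69 g(8,2)=56 g(8,4)=28 g(8,6)=8 g(8,8)=1
t=9: g(9,-3)=48 g(9,-1)=117 g(9,1)=125 g(9,3)=84 g(9,5)=36 g(9,7)=9 g(9,9)=1
t=10: g(10,-2)=165 g(10,0)=242 g(10,2)=209 g(10,4)=120 g(10,6)=45 g(10,8)=10 g(10,10)=1
t=11: g(11,-3)=165 g(11,-1)=407 g(11,1)=451 g(11,3)=329 g(11,5)=165 g(11,7)=55 g(11,9)=11 g(11,11)=1
t=12: g(12,-2)=572 g(12,0)=858 g(12,2)=780 g(12,4)=494 g(12,6)=220 g(12,8)=66 g(12,10)=12 g(12,12)=1
t=13: g(13,-3)=572 g(13,-1)=1430 g(13,1)=1638 g(13,3)=1274 g(13,5)=714 g(13,7)=286 g(13,9)=78 g(13,11)=13 g(13,13)=1
t=14: g(14,-2)=2002 g(14,0)=3068 g(14,2)=2912 g(14,4)=1988 g(14,6)=1000 g(14,8)=364 g(14,10)=91 g(14,12)=14 g(14,14)=1
t=15: g(15,-3)=2002 g(15,-1)=5070 g(15,1)=5980 g(15,3)=4900 g(15,5)=2988 g(15,7)=1364 g(15,9)=455 g(15,11)=105 g(15,13)=15 g(15,15)=1
t=16: g(16,-2)=7072 g(16,0)=11050 g(16,2)=10880 g(16,4)=7888 g(16,6)=4352 g(16,8)=1819 g(16,10)=560 g(16,12)=120 g(16,14)=16 g(16,16)=1
t=17: g(17,-3)=7072 g(17,-1)=18122 g(17,1)=21930 g(17,3)=18768 g(17,5)=12240 g(17,7)=6171 g(17,9)=2379 g(17,11)=680 g(17,13)=136 g(17,15)=17 g(17,17)=1
Paths never hitting -4: Σ_s g(17,s) = 87516
Paths hitting -4: 2^17 - 87516 = 43556
P = 43556/131072 = 10889/32768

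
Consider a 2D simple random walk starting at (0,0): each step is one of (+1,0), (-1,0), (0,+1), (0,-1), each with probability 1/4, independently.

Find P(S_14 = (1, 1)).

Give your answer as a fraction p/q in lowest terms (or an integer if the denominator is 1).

Let h be the number of horizontal steps (so 14-h are vertical). To end at (1,1) need (h+1)/2 right-steps and ((14-h)+1)/2 up-steps.
Sum over h with 1 ≤ h ≤ 13, h ≡ 1 (mod 2), 14-h ≡ 1 (mod 2):
h=1: C(14,1)·C(1,1)·C(13,7) = 14·1·1716 = 24024
h=3: C(14,3)·C(3,2)·C(11,6) = 364·3·462 = 504504
h=5: C(14,5)·C(5,3)·C(9,5) = 2002·10·126 = 2522520
h=7: C(14,7)·C(7,4)·C(7,4) = 3432·35·35 = 4204200
h=9: C(14,9)·C(9,5)·C(5,3) = 2002·126·10 = 2522520
h=11: C(14,11)·C(11,6)·C(3,2) = 364·462·3 = 504504
h=13: C(14,13)·C(13,7)·C(1,1) = 14·1716·1 = 24024
Total favorable: 10306296
Total paths: 4^14 = 268435456
P = 10306296/268435456 = 1288287/33554432

Answer: 1288287/33554432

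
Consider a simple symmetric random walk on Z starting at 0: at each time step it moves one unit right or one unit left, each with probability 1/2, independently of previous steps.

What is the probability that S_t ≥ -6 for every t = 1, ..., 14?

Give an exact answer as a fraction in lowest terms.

Answer: 3861/4096

Derivation:
Let f(t,s) = #length-t paths at position s with S_1..S_t all ≥ -6.
f(t,s) = f(t-1,s-1) + f(t-1,s+1) for s ≥ -6; f(t,s) = 0 for s < -6.
t=0: f(0,0)=1
t=1: f(1,-1)=1 f(1,1)=1
t=2: f(2,-2)=1 f(2,0)=2 f(2,2)=1
t=3: f(3,-3)=1 f(3,-1)=3 f(3,1)=3 f(3,3)=1
t=4: f(4,-4)=1 f(4,-2)=4 f(4,0)=6 f(4,2)=4 f(4,4)=1
t=5: f(5,-5)=1 f(5,-3)=5 f(5,-1)=10 f(5,1)=10 f(5,3)=5 f(5,5)=1
t=6: f(6,-6)=1 f(6,-4)=6 f(6,-2)=15 f(6,0)=20 f(6,2)=15 f(6,4)=6 f(6,6)=1
t=7: f(7,-5)=7 f(7,-3)=21 f(7,-1)=35 f(7,1)=35 f(7,3)=21 f(7,5)=7 f(7,7)=1
t=8: f(8,-6)=7 f(8,-4)=28 f(8,-2)=56 f(8,0)=70 f(8,2)=56 f(8,4)=28 f(8,6)=8 f(8,8)=1
t=9: f(9,-5)=35 f(9,-3)=84 f(9,-1)=126 f(9,1)=126 f(9,3)=84 f(9,5)=36 f(9,7)=9 f(9,9)=1
t=10: f(10,-6)=35 f(10,-4)=119 f(10,-2)=210 f(10,0)=252 f(10,2)=210 f(10,4)=120 f(10,6)=45 f(10,8)=10 f(10,10)=1
t=11: f(11,-5)=154 f(11,-3)=329 f(11,-1)=462 f(11,1)=462 f(11,3)=330 f(11,5)=165 f(11,7)=55 f(11,9)=11 f(11,11)=1
t=12: f(12,-6)=154 f(12,-4)=483 f(12,-2)=791 f(12,0)=924 f(12,2)=792 f(12,4)=495 f(12,6)=220 f(12,8)=66 f(12,10)=12 f(12,12)=1
t=13: f(13,-5)=637 f(13,-3)=1274 f(13,-1)=1715 f(13,1)=1716 f(13,3)=1287 f(13,5)=715 f(13,7)=286 f(13,9)=78 f(13,11)=13 f(13,13)=1
t=14: f(14,-6)=637 f(14,-4)=1911 f(14,-2)=2989 f(14,0)=3431 f(14,2)=3003 f(14,4)=2002 f(14,6)=1001 f(14,8)=364 f(14,10)=91 f(14,12)=14 f(14,14)=1
Σ_s f(14,s) = 15444
P = 15444/16384 = 3861/4096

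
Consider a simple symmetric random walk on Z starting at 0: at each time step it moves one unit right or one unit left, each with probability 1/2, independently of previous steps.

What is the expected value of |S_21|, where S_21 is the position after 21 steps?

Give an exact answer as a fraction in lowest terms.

Answer: 969969/262144

Derivation:
S_21 takes values m ≡ 1 (mod 2) with |m| ≤ 21; P(S_21=m) = C(21,(21+m)/2)/2^21.
Total paths: 2^21 = 2097152
Distribution: P(S=-21)=1/2097152, P(S=-19)=21/2097152, P(S=-17)=210/2097152, P(S=-15)=1330/2097152, P(S=-13)=5985/2097152, P(S=-11)=20349/2097152, P(S=-9)=54264/2097152, P(S=-7)=116280/2097152, P(S=-5)=203490/2097152, P(S=-3)=293930/2097152, P(S=-1)=352716/2097152, P(S=1)=352716/2097152, P(S=3)=293930/2097152, P(S=5)=203490/2097152, P(S=7)=116280/2097152, P(S=9)=54264/2097152, P(S=11)=20349/2097152, P(S=13)=5985/2097152, P(S=15)=1330/2097152, P(S=17)=210/2097152, P(S=19)=21/2097152, P(S=21)=1/2097152
E[|S_21|] = Σ_m |m|·P(S_21=m) = 7759752/2097152 = 969969/262144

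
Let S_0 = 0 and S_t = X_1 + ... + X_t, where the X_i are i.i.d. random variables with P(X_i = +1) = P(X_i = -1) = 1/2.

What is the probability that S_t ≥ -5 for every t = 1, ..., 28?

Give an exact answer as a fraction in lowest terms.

Let f(t,s) = #length-t paths at position s with S_1..S_t all ≥ -5.
f(t,s) = f(t-1,s-1) + f(t-1,s+1) for s ≥ -5; f(t,s) = 0 for s < -5.
t=0: f(0,0)=1
t=1: f(1,-1)=1 f(1,1)=1
t=2: f(2,-2)=1 f(2,0)=2 f(2,2)=1
t=3: f(3,-3)=1 f(3,-1)=3 f(3,1)=3 f(3,3)=1
t=4: f(4,-4)=1 f(4,-2)=4 f(4,0)=6 f(4,2)=4 f(4,4)=1
t=5: f(5,-5)=1 f(5,-3)=5 f(5,-1)=10 f(5,1)=10 f(5,3)=5 f(5,5)=1
t=6: f(6,-4)=6 f(6,-2)=15 f(6,0)=20 f(6,2)=15 f(6,4)=6 f(6,6)=1
t=7: f(7,-5)=6 f(7,-3)=21 f(7,-1)=35 f(7,1)=35 f(7,3)=21 f(7,5)=7 f(7,7)=1
t=8: f(8,-4)=27 f(8,-2)=56 f(8,0)=70 f(8,2)=56 f(8,4)=28 f(8,6)=8 f(8,8)=1
t=9: f(9,-5)=27 f(9,-3)=83 f(9,-1)=126 f(9,1)=126 f(9,3)=84 f(9,5)=36 f(9,7)=9 f(9,9)=1
t=10: f(10,-4)=110 f(10,-2)=209 f(10,0)=252 f(10,2)=210 f(10,4)=120 f(10,6)=45 f(10,8)=10 f(10,10)=1
t=11: f(11,-5)=110 f(11,-3)=319 f(11,-1)=461 f(11,1)=462 f(11,3)=330 f(11,5)=165 f(11,7)=55 f(11,9)=11 f(11,11)=1
t=12: f(12,-4)=429 f(12,-2)=780 f(12,0)=923 f(12,2)=792 f(12,4)=495 f(12,6)=220 f(12,8)=66 f(12,10)=12 f(12,12)=1
t=13: f(13,-5)=429 f(13,-3)=1209 f(13,-1)=1703 f(13,1)=1715 f(13,3)=1287 f(13,5)=715 f(13,7)=286 f(13,9)=78 f(13,11)=13 f(13,13)=1
t=14: f(14,-4)=1638 f(14,-2)=2912 f(14,0)=3418 f(14,2)=3002 f(14,4)=2002 f(14,6)=1001 f(14,8)=364 f(14,10)=91 f(14,12)=14 f(14,14)=1
t=15: f(15,-5)=1638 f(15,-3)=4550 f(15,-1)=6330 f(15,1)=6420 f(15,3)=5004 f(15,5)=3003 f(15,7)=1365 f(15,9)=455 f(15,11)=105 f(15,13)=15 f(15,15)=1
t=16: f(16,-4)=6188 f(16,-2)=10880 f(16,0)=12750 f(16,2)=11424 f(16,4)=8007 f(16,6)=4368 f(16,8)=1820 f(16,10)=560 f(16,12)=120 f(16,14)=16 f(16,16)=1
t=17: f(17,-5)=6188 f(17,-3)=17068 f(17,-1)=23630 f(17,1)=24174 f(17,3)=19431 f(17,5)=12375 f(17,7)=6188 f(17,9)=2380 f(17,11)=680 f(17,13)=136 f(17,15)=17 f(17,17)=1
t=18: f(18,-4)=23256 f(18,-2)=40698 f(18,0)=47804 f(18,2)=43605 f(18,4)=31806 f(18,6)=18563 f(18,8)=8568 f(18,10)=3060 f(18,12)=816 f(18,14)=153 f(18,16)=18 f(18,18)=1
t=19: f(19,-5)=23256 f(19,-3)=63954 f(19,-1)=88502 f(19,1)=91409 f(19,3)=75411 f(19,5)=50369 f(19,7)=27131 f(19,9)=11628 f(19,11)=3876 f(19,13)=969 f(19,15)=171 f(19,17)=19 f(19,19)=1
t=20: f(20,-4)=87210 f(20,-2)=152456 f(20,0)=179911 f(20,2)=166820 f(20,4)=125780 f(20,6)=77500 f(20,8)=38759 f(20,10)=15504 f(20,12)=4845 f(20,14)=1140 f(20,16)=190 f(20,18)=20 f(20,20)=1
t=21: f(21,-5)=87210 f(21,-3)=239666 f(21,-1)=332367 f(21,1)=346731 f(21,3)=292600 f(21,5)=203280 f(21,7)=116259 f(21,9)=54263 f(21,11)=20349 f(21,13)=5985 f(21,15)=1330 f(21,17)=210 f(21,19)=21 f(21,21)=1
t=22: f(22,-4)=326876 f(22,-2)=572033 f(22,0)=679098 f(22,2)=639331 f(22,4)=495880 f(22,6)=319539 f(22,8)=170522 f(22,10)=74612 f(22,12)=26334 f(22,14)=7315 f(22,16)=1540 f(22,18)=231 f(22,20)=22 f(22,22)=1
t=23: f(23,-5)=326876 f(23,-3)=898909 f(23,-1)=1251131 f(23,1)=1318429 f(23,3)=1135211 f(23,5)=815419 f(23,7)=490061 f(23,9)=245134 f(23,11)=100946 f(23,13)=33649 f(23,15)=8855 f(23,17)=1771 f(23,19)=253 f(23,21)=23 f(23,23)=1
t=24: f(24,-4)=1225785 f(24,-2)=2150040 f(24,0)=2569560 f(24,2)=2453640 f(24,4)=1950630 f(24,6)=1305480 f(24,8)=735195 f(24,10)=346080 f(24,12)=134595 f(24,14)=42504 f(24,16)=10626 f(24,18)=2024 f(24,20)=276 f(24,22)=24 f(24,24)=1
t=25: f(25,-5)=1225785 f(25,-3)=3375825 f(25,-1)=4719600 f(25,1)=5023200 f(25,3)=4404270 f(25,5)=3256110 f(25,7)=2040675 f(25,9)=1081275 f(25,11)=480675 f(25,13)=177099 f(25,15)=53130 f(25,17)=12650 f(25,19)=2300 f(25,21)=300 f(25,23)=25 f(25,25)=1
t=26: f(26,-4)=4601610 f(26,-2)=8095425 f(26,0)=9742800 f(26,2)=9427470 f(26,4)=7660380 f(26,6)=5296785 f(26,8)=3121950 f(26,10)=1561950 f(26,12)=657774 f(26,14)=230229 f(26,16)=65780 f(26,18)=14950 f(26,20)=2600 f(26,22)=325 f(26,24)=26 f(26,26)=1
t=27: f(27,-5)=4601610 f(27,-3)=12697035 f(27,-1)=17838225 f(27,1)=19170270 f(27,3)=17087850 f(27,5)=12957165 f(27,7)=8418735 f(27,9)=4683900 f(27,11)=2219724 f(27,13)=888003 f(27,15)=296009 f(27,17)=80730 f(27,19)=17550 f(27,21)=2925 f(27,23)=351 f(27,25)=27 f(27,27)=1
t=28: f(28,-4)=17298645 f(28,-2)=30535260 f(28,0)=37008495 f(28,2)=36258120 f(28,4)=30045015 f(28,6)=21375900 f(28,8)=13102635 f(28,10)=6903624 f(28,12)=3107727 f(28,14)=1184012 f(28,16)=376739 f(28,18)=98280 f(28,20)=20475 f(28,22)=3276 f(28,24)=378 f(28,26)=28 f(28,28)=1
Σ_s f(28,s) = 197318610
P = 197318610/268435456 = 98659305/134217728

Answer: 98659305/134217728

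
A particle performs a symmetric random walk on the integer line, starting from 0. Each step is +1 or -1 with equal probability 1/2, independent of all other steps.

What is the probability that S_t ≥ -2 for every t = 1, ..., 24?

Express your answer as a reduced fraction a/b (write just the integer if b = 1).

Answer: 1924111/4194304

Derivation:
Let f(t,s) = #length-t paths at position s with S_1..S_t all ≥ -2.
f(t,s) = f(t-1,s-1) + f(t-1,s+1) for s ≥ -2; f(t,s) = 0 for s < -2.
t=0: f(0,0)=1
t=1: f(1,-1)=1 f(1,1)=1
t=2: f(2,-2)=1 f(2,0)=2 f(2,2)=1
t=3: f(3,-1)=3 f(3,1)=3 f(3,3)=1
t=4: f(4,-2)=3 f(4,0)=6 f(4,2)=4 f(4,4)=1
t=5: f(5,-1)=9 f(5,1)=10 f(5,3)=5 f(5,5)=1
t=6: f(6,-2)=9 f(6,0)=19 f(6,2)=15 f(6,4)=6 f(6,6)=1
t=7: f(7,-1)=28 f(7,1)=34 f(7,3)=21 f(7,5)=7 f(7,7)=1
t=8: f(8,-2)=28 f(8,0)=62 f(8,2)=55 f(8,4)=28 f(8,6)=8 f(8,8)=1
t=9: f(9,-1)=90 f(9,1)=117 f(9,3)=83 f(9,5)=36 f(9,7)=9 f(9,9)=1
t=10: f(10,-2)=90 f(10,0)=207 f(10,2)=200 f(10,4)=119 f(10,6)=45 f(10,8)=10 f(10,10)=1
t=11: f(11,-1)=297 f(11,1)=407 f(11,3)=319 f(11,5)=164 f(11,7)=55 f(11,9)=11 f(11,11)=1
t=12: f(12,-2)=297 f(12,0)=704 f(12,2)=726 f(12,4)=483 f(12,6)=219 f(12,8)=66 f(12,10)=12 f(12,12)=1
t=13: f(13,-1)=1001 f(13,1)=1430 f(13,3)=1209 f(13,5)=702 f(13,7)=285 f(13,9)=78 f(13,11)=13 f(13,13)=1
t=14: f(14,-2)=1001 f(14,0)=2431 f(14,2)=2639 f(14,4)=1911 f(14,6)=987 f(14,8)=363 f(14,10)=91 f(14,12)=14 f(14,14)=1
t=15: f(15,-1)=3432 f(15,1)=5070 f(15,3)=4550 f(15,5)=2898 f(15,7)=1350 f(15,9)=454 f(15,11)=105 f(15,13)=15 f(15,15)=1
t=16: f(16,-2)=3432 f(16,0)=8502 f(16,2)=9620 f(16,4)=7448 f(16,6)=4248 f(16,8)=1804 f(16,10)=559 f(16,12)=120 f(16,14)=16 f(16,16)=1
t=17: f(17,-1)=11934 f(17,1)=18122 f(17,3)=17068 f(17,5)=11696 f(17,7)=6052 f(17,9)=2363 f(17,11)=679 f(17,13)=136 f(17,15)=17 f(17,17)=1
t=18: f(18,-2)=11934 f(18,0)=30056 f(18,2)=35190 f(18,4)=28764 f(18,6)=17748 f(18,8)=8415 f(18,10)=3042 f(18,12)=815 f(18,14)=153 f(18,16)=18 f(18,18)=1
t=19: f(19,-1)=41990 f(19,1)=65246 f(19,3)=63954 f(19,5)=46512 f(19,7)=26163 f(19,9)=11457 f(19,11)=3857 f(19,13)=968 f(19,15)=171 f(19,17)=19 f(19,19)=1
t=20: f(20,-2)=41990 f(20,0)=107236 f(20,2)=129200 f(20,4)=110466 f(20,6)=72675 f(20,8)=37620 f(20,10)=15314 f(20,12)=4825 f(20,14)=1139 f(20,16)=190 f(20,18)=20 f(20,20)=1
t=21: f(21,-1)=149226 f(21,1)=236436 f(21,3)=239666 f(21,5)=183141 f(21,7)=110295 f(21,9)=52934 f(21,11)=20139 f(21,13)=5964 f(21,15)=1329 f(21,17)=210 f(21,19)=21 f(21,21)=1
t=22: f(22,-2)=149226 f(22,0)=385662 f(22,2)=476102 f(22,4)=422807 f(22,6)=293436 f(22,8)=163229 f(22,10)=73073 f(22,12)=26103 f(22,14)=7293 f(22,16)=1539 f(22,18)=231 f(22,20)=22 f(22,22)=1
t=23: f(23,-1)=534888 f(23,1)=861764 f(23,3)=898909 f(23,5)=716243 f(23,7)=456665 f(23,9)=236302 f(23,11)=99176 f(23,13)=33396 f(23,15)=8832 f(23,17)=1770 f(23,19)=253 f(23,21)=23 f(23,23)=1
t=24: f(24,-2)=534888 f(24,0)=1396652 f(24,2)=1760673 f(24,4)=1615152 f(24,6)=1172908 f(24,8)=692967 f(24,10)=335478 f(24,12)=132572 f(24,14)=42228 f(24,16)=10602 f(24,18)=2023 f(24,20)=276 f(24,22)=24 f(24,24)=1
Σ_s f(24,s) = 7696444
P = 7696444/16777216 = 1924111/4194304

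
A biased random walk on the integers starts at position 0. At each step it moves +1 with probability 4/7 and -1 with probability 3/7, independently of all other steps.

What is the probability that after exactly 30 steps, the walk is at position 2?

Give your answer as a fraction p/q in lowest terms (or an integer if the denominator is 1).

To reach position 2 after 30 steps: need 16 steps of +1 and 14 steps of -1.
Number of such sequences: C(30,16) = 145422675
Each has probability (4/7)^16 · (3/7)^14 = 20542695432781824/22539340290692258087863249
P = 145422675 · 20542695432781824/22539340290692258087863249 = 2987373721545415537459200/22539340290692258087863249

Answer: 2987373721545415537459200/22539340290692258087863249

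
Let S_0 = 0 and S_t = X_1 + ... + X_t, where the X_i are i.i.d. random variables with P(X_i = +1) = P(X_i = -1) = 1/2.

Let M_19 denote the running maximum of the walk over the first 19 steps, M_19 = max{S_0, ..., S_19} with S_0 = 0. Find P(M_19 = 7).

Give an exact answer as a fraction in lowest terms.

Let M_19 = max(S_0,...,S_19). Use the reflection principle: for j ≥ 1, #{paths with M_19 ≥ j} = #{S_19 ≥ j} + #{S_19 ≥ j+1}.
By reflection, #{M_19 ≥ 7} = #{S_19 ≥ 7} + #{S_19 ≥ 8} = 43796 + 16664 = 60460.
#{M_19 ≥ 8} = #{S_19 ≥ 8} + #{S_19 ≥ 9} = 16664 + 16664 = 33328.
#{M_19 = 7} = 60460 - 33328 = 27132.
P(M_19 = 7) = 27132/524288 = 6783/131072

Answer: 6783/131072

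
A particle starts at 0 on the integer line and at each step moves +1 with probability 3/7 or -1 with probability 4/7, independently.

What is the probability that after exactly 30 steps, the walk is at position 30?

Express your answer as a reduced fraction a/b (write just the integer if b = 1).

Answer: 205891132094649/22539340290692258087863249

Derivation:
To reach position 30 after 30 steps: need 30 steps of +1 and 0 steps of -1.
Number of such sequences: C(30,30) = 1
Each has probability (3/7)^30 · (4/7)^0 = 205891132094649/22539340290692258087863249
P = 1 · 205891132094649/22539340290692258087863249 = 205891132094649/22539340290692258087863249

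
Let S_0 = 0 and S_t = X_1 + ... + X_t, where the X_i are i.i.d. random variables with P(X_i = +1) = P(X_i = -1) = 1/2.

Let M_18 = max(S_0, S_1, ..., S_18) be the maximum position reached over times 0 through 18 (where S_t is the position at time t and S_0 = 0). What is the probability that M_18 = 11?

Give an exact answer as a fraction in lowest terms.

Let M_18 = max(S_0,...,S_18). Use the reflection principle: for j ≥ 1, #{paths with M_18 ≥ j} = #{S_18 ≥ j} + #{S_18 ≥ j+1}.
By reflection, #{M_18 ≥ 11} = #{S_18 ≥ 11} + #{S_18 ≥ 12} = 988 + 988 = 1976.
#{M_18 ≥ 12} = #{S_18 ≥ 12} + #{S_18 ≥ 13} = 988 + 172 = 1160.
#{M_18 = 11} = 1976 - 1160 = 816.
P(M_18 = 11) = 816/262144 = 51/16384

Answer: 51/16384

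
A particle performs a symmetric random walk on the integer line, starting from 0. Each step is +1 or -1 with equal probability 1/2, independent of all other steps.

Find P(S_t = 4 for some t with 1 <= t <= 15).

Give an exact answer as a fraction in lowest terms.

Count via complement. Let g(t,s) = #length-t paths at position s with S_1..S_t all ≠ 4.
g(t,s) = g(t-1,s-1) + g(t-1,s+1) for s ≠ 4; g(t,4) = 0.
t=0: g(0,0)=1
t=1: g(1,-1)=1 g(1,1)=1
t=2: g(2,-2)=1 g(2,0)=2 g(2,2)=1
t=3: g(3,-3)=1 g(3,-1)=3 g(3,1)=3 g(3,3)=1
t=4: g(4,-4)=1 g(4,-2)=4 g(4,0)=6 g(4,2)=4
t=5: g(5,-5)=1 g(5,-3)=5 g(5,-1)=10 g(5,1)=10 g(5,3)=4
t=6: g(6,-6)=1 g(6,-4)=6 g(6,-2)=15 g(6,0)=20 g(6,2)=14
t=7: g(7,-7)=1 g(7,-5)=7 g(7,-3)=21 g(7,-1)=35 g(7,1)=34 g(7,3)=14
t=8: g(8,-8)=1 g(8,-6)=8 g(8,-4)=28 g(8,-2)=56 g(8,0)=69 g(8,2)=48
t=9: g(9,-9)=1 g(9,-7)=9 g(9,-5)=36 g(9,-3)=84 g(9,-1)=125 g(9,1)=117 g(9,3)=48
t=10: g(10,-10)=1 g(10,-8)=10 g(10,-6)=45 g(10,-4)=120 g(10,-2)=209 g(10,0)=242 g(10,2)=165
t=11: g(11,-11)=1 g(11,-9)=11 g(11,-7)=55 g(11,-5)=165 g(11,-3)=329 g(11,-1)=451 g(11,1)=407 g(11,3)=165
t=12: g(12,-12)=1 g(12,-10)=12 g(12,-8)=66 g(12,-6)=220 g(12,-4)=494 g(12,-2)=780 g(12,0)=858 g(12,2)=572
t=13: g(13,-13)=1 g(13,-11)=13 g(13,-9)=78 g(13,-7)=286 g(13,-5)=714 g(13,-3)=1274 g(13,-1)=1638 g(13,1)=1430 g(13,3)=572
t=14: g(14,-14)=1 g(14,-12)=14 g(14,-10)=91 g(14,-8)=364 g(14,-6)=1000 g(14,-4)=1988 g(14,-2)=2912 g(14,0)=3068 g(14,2)=2002
t=15: g(15,-15)=1 g(15,-13)=15 g(15,-11)=105 g(15,-9)=455 g(15,-7)=1364 g(15,-5)=2988 g(15,-3)=4900 g(15,-1)=5980 g(15,1)=5070 g(15,3)=2002
Paths never hitting 4: Σ_s g(15,s) = 22880
Paths hitting 4: 2^15 - 22880 = 9888
P = 9888/32768 = 309/1024

Answer: 309/1024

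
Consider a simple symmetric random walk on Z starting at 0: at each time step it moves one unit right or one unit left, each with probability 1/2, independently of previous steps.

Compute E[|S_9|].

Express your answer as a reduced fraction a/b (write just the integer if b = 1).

Answer: 315/128

Derivation:
S_9 takes values m ≡ 1 (mod 2) with |m| ≤ 9; P(S_9=m) = C(9,(9+m)/2)/2^9.
Total paths: 2^9 = 512
Distribution: P(S=-9)=1/512, P(S=-7)=9/512, P(S=-5)=36/512, P(S=-3)=84/512, P(S=-1)=126/512, P(S=1)=126/512, P(S=3)=84/512, P(S=5)=36/512, P(S=7)=9/512, P(S=9)=1/512
E[|S_9|] = Σ_m |m|·P(S_9=m) = 1260/512 = 315/128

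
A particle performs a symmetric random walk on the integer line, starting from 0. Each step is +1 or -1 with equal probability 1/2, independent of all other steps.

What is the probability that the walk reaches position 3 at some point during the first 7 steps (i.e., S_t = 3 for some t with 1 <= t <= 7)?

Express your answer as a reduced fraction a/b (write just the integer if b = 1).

Answer: 37/128

Derivation:
Count via complement. Let g(t,s) = #length-t paths at position s with S_1..S_t all ≠ 3.
g(t,s) = g(t-1,s-1) + g(t-1,s+1) for s ≠ 3; g(t,3) = 0.
t=0: g(0,0)=1
t=1: g(1,-1)=1 g(1,1)=1
t=2: g(2,-2)=1 g(2,0)=2 g(2,2)=1
t=3: g(3,-3)=1 g(3,-1)=3 g(3,1)=3
t=4: g(4,-4)=1 g(4,-2)=4 g(4,0)=6 g(4,2)=3
t=5: g(5,-5)=1 g(5,-3)=5 g(5,-1)=10 g(5,1)=9
t=6: g(6,-6)=1 g(6,-4)=6 g(6,-2)=15 g(6,0)=19 g(6,2)=9
t=7: g(7,-7)=1 g(7,-5)=7 g(7,-3)=21 g(7,-1)=34 g(7,1)=28
Paths never hitting 3: Σ_s g(7,s) = 91
Paths hitting 3: 2^7 - 91 = 37
P = 37/128 = 37/128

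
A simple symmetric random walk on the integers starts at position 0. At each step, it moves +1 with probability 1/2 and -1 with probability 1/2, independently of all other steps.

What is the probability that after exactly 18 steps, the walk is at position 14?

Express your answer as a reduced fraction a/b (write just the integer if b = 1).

To reach position 14 after 18 steps: need 16 steps of +1 and 2 of -1.
Favorable paths: C(18,16) = 153
Total paths: 2^18 = 262144
P = 153/262144 = 153/262144

Answer: 153/262144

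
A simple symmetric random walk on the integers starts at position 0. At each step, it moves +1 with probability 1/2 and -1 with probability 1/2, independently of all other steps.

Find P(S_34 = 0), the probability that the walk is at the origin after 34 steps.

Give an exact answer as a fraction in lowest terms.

Answer: 583401555/4294967296

Derivation:
To return to 0 after 34 steps: need exactly 17 steps of +1 and 17 of -1.
Favorable paths: C(34,17) = 2333606220
Total paths: 2^34 = 17179869184
P = 2333606220/17179869184 = 583401555/4294967296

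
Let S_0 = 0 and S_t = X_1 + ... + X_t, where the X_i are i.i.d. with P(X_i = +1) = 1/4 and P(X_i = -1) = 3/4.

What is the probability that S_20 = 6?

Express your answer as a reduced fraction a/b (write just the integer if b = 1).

Answer: 10596015/68719476736

Derivation:
To reach position 6 after 20 steps: need 13 steps of +1 and 7 steps of -1.
Number of such sequences: C(20,13) = 77520
Each has probability (1/4)^13 · (3/4)^7 = 2187/1099511627776
P = 77520 · 2187/1099511627776 = 10596015/68719476736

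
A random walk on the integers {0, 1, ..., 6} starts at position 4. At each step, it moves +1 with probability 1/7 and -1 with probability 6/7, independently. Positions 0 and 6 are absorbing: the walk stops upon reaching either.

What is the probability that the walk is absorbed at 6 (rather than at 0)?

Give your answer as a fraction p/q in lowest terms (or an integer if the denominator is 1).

Answer: 37/1333

Derivation:
Biased walk: p = 1/7, q = 6/7, r = q/p = 6
Gambler's ruin: P(hit 6 before 0 | start at 4) = (1 - r^a)/(1 - r^N)
r^4 = 1296; r^6 = 46656
P = (1 - 1296) / (1 - 46656) = -1295 / -46655 = 37/1333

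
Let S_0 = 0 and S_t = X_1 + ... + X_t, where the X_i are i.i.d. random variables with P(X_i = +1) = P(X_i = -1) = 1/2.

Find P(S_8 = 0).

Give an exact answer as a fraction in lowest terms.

To reach position 0 after 8 steps: need 4 steps of +1 and 4 of -1.
Favorable paths: C(8,4) = 70
Total paths: 2^8 = 256
P = 70/256 = 35/128

Answer: 35/128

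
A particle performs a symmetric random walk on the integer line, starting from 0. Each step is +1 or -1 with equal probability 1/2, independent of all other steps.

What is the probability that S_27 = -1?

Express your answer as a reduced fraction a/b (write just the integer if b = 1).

To reach position -1 after 27 steps: need 13 steps of +1 and 14 of -1.
Favorable paths: C(27,13) = 20058300
Total paths: 2^27 = 134217728
P = 20058300/134217728 = 5014575/33554432

Answer: 5014575/33554432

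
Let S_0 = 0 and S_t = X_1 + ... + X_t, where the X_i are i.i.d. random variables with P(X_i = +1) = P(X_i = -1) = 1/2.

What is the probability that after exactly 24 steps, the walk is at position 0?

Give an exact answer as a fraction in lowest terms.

Answer: 676039/4194304

Derivation:
To return to 0 after 24 steps: need exactly 12 steps of +1 and 12 of -1.
Favorable paths: C(24,12) = 2704156
Total paths: 2^24 = 16777216
P = 2704156/16777216 = 676039/4194304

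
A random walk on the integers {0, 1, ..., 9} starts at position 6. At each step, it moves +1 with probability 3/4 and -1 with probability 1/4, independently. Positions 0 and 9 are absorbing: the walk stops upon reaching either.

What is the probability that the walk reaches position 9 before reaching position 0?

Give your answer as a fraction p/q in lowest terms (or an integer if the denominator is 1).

Answer: 756/757

Derivation:
Biased walk: p = 3/4, q = 1/4, r = q/p = 1/3
Gambler's ruin: P(hit 9 before 0 | start at 6) = (1 - r^a)/(1 - r^N)
r^6 = 1/729; r^9 = 1/19683
P = (1 - 1/729) / (1 - 1/19683) = 728/729 / 19682/19683 = 756/757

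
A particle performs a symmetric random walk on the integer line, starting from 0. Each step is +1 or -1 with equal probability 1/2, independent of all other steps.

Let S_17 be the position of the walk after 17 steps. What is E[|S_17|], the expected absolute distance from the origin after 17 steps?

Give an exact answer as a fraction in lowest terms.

Answer: 109395/32768

Derivation:
S_17 takes values m ≡ 1 (mod 2) with |m| ≤ 17; P(S_17=m) = C(17,(17+m)/2)/2^17.
Total paths: 2^17 = 131072
Distribution: P(S=-17)=1/131072, P(S=-15)=17/131072, P(S=-13)=136/131072, P(S=-11)=680/131072, P(S=-9)=2380/131072, P(S=-7)=6188/131072, P(S=-5)=12376/131072, P(S=-3)=19448/131072, P(S=-1)=24310/131072, P(S=1)=24310/131072, P(S=3)=19448/131072, P(S=5)=12376/131072, P(S=7)=6188/131072, P(S=9)=2380/131072, P(S=11)=680/131072, P(S=13)=136/131072, P(S=15)=17/131072, P(S=17)=1/131072
E[|S_17|] = Σ_m |m|·P(S_17=m) = 437580/131072 = 109395/32768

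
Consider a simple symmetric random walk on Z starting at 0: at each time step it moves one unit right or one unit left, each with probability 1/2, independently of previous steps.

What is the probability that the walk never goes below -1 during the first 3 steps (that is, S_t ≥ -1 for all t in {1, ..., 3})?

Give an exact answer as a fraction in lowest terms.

Answer: 3/4

Derivation:
Let f(t,s) = #length-t paths at position s with S_1..S_t all ≥ -1.
f(t,s) = f(t-1,s-1) + f(t-1,s+1) for s ≥ -1; f(t,s) = 0 for s < -1.
t=0: f(0,0)=1
t=1: f(1,-1)=1 f(1,1)=1
t=2: f(2,0)=2 f(2,2)=1
t=3: f(3,-1)=2 f(3,1)=3 f(3,3)=1
Σ_s f(3,s) = 6
P = 6/8 = 3/4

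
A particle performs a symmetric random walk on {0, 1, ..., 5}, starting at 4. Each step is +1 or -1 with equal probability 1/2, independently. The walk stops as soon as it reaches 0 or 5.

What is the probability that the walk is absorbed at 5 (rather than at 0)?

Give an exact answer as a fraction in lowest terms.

Answer: 4/5

Derivation:
Symmetric walk (p = 1/2): the harmonic-function argument gives P(hit 5 before 0 | start at 4) = a/N.
P = 4/5 = 4/5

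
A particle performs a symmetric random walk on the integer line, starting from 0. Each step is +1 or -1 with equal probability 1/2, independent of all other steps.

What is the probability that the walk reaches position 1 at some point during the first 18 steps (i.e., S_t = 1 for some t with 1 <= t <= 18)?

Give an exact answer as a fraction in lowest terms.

Answer: 53381/65536

Derivation:
Count via complement. Let g(t,s) = #length-t paths at position s with S_1..S_t all ≠ 1.
g(t,s) = g(t-1,s-1) + g(t-1,s+1) for s ≠ 1; g(t,1) = 0.
t=0: g(0,0)=1
t=1: g(1,-1)=1
t=2: g(2,-2)=1 g(2,0)=1
t=3: g(3,-3)=1 g(3,-1)=2
t=4: g(4,-4)=1 g(4,-2)=3 g(4,0)=2
t=5: g(5,-5)=1 g(5,-3)=4 g(5,-1)=5
t=6: g(6,-6)=1 g(6,-4)=5 g(6,-2)=9 g(6,0)=5
t=7: g(7,-7)=1 g(7,-5)=6 g(7,-3)=14 g(7,-1)=14
t=8: g(8,-8)=1 g(8,-6)=7 g(8,-4)=20 g(8,-2)=28 g(8,0)=14
t=9: g(9,-9)=1 g(9,-7)=8 g(9,-5)=27 g(9,-3)=48 g(9,-1)=42
t=10: g(10,-10)=1 g(10,-8)=9 g(10,-6)=35 g(10,-4)=75 g(10,-2)=90 g(10,0)=42
t=11: g(11,-11)=1 g(11,-9)=10 g(11,-7)=44 g(11,-5)=110 g(11,-3)=165 g(11,-1)=132
t=12: g(12,-12)=1 g(12,-10)=11 g(12,-8)=54 g(12,-6)=154 g(12,-4)=275 g(12,-2)=297 g(12,0)=132
t=13: g(13,-13)=1 g(13,-11)=12 g(13,-9)=65 g(13,-7)=208 g(13,-5)=429 g(13,-3)=572 g(13,-1)=429
t=14: g(14,-14)=1 g(14,-12)=13 g(14,-10)=77 g(14,-8)=273 g(14,-6)=637 g(14,-4)=1001 g(14,-2)=1001 g(14,0)=429
t=15: g(15,-15)=1 g(15,-13)=14 g(15,-11)=90 g(15,-9)=350 g(15,-7)=910 g(15,-5)=1638 g(15,-3)=2002 g(15,-1)=1430
t=16: g(16,-16)=1 g(16,-14)=15 g(16,-12)=104 g(16,-10)=440 g(16,-8)=1260 g(16,-6)=2548 g(16,-4)=3640 g(16,-2)=3432 g(16,0)=1430
t=17: g(17,-17)=1 g(17,-15)=16 g(17,-13)=119 g(17,-11)=544 g(17,-9)=1700 g(17,-7)=3808 g(17,-5)=6188 g(17,-3)=7072 g(17,-1)=4862
t=18: g(18,-18)=1 g(18,-16)=17 g(18,-14)=135 g(18,-12)=663 g(18,-10)=2244 g(18,-8)=5508 g(18,-6)=9996 g(18,-4)=13260 g(18,-2)=11934 g(18,0)=4862
Paths never hitting 1: Σ_s g(18,s) = 48620
Paths hitting 1: 2^18 - 48620 = 213524
P = 213524/262144 = 53381/65536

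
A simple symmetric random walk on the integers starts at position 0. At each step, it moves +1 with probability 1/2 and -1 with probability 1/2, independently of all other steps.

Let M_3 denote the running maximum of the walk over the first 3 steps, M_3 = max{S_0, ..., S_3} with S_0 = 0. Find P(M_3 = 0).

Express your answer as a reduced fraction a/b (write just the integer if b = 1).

Answer: 3/8

Derivation:
Let M_3 = max(S_0,...,S_3). Use the reflection principle: for j ≥ 1, #{paths with M_3 ≥ j} = #{S_3 ≥ j} + #{S_3 ≥ j+1}.
P(M_3 ≥ 0) = 1 since S_0 = 0, so #{M_3 ≥ 0} = 8.
#{M_3 ≥ 1} = #{S_3 ≥ 1} + #{S_3 ≥ 2} = 4 + 1 = 5.
#{M_3 = 0} = 8 - 5 = 3.
P(M_3 = 0) = 3/8 = 3/8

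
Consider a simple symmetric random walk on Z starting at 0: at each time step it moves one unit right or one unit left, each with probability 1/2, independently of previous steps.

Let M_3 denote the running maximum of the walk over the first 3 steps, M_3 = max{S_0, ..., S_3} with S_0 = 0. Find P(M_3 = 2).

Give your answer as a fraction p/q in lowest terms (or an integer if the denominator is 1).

Let M_3 = max(S_0,...,S_3). Use the reflection principle: for j ≥ 1, #{paths with M_3 ≥ j} = #{S_3 ≥ j} + #{S_3 ≥ j+1}.
By reflection, #{M_3 ≥ 2} = #{S_3 ≥ 2} + #{S_3 ≥ 3} = 1 + 1 = 2.
#{M_3 ≥ 3} = #{S_3 ≥ 3} + #{S_3 ≥ 4} = 1 + 0 = 1.
#{M_3 = 2} = 2 - 1 = 1.
P(M_3 = 2) = 1/8 = 1/8

Answer: 1/8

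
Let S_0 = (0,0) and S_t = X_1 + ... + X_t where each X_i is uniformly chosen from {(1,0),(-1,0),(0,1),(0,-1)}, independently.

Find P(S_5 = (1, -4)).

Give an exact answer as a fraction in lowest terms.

Let h be the number of horizontal steps (so 5-h are vertical). To end at (1,-4) need (h+1)/2 right-steps and ((5-h)-4)/2 up-steps.
Sum over h with 1 ≤ h ≤ 1, h ≡ 1 (mod 2), 5-h ≡ 0 (mod 2):
h=1: C(5,1)·C(1,1)·C(4,0) = 5·1·1 = 5
Total favorable: 5
Total paths: 4^5 = 1024
P = 5/1024 = 5/1024

Answer: 5/1024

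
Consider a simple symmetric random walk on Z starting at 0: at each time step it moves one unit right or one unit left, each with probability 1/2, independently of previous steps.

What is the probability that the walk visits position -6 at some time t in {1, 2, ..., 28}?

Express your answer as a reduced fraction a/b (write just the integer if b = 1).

Count via complement. Let g(t,s) = #length-t paths at position s with S_1..S_t all ≠ -6.
g(t,s) = g(t-1,s-1) + g(t-1,s+1) for s ≠ -6; g(t,-6) = 0.
t=0: g(0,0)=1
t=1: g(1,-1)=1 g(1,1)=1
t=2: g(2,-2)=1 g(2,0)=2 g(2,2)=1
t=3: g(3,-3)=1 g(3,-1)=3 g(3,1)=3 g(3,3)=1
t=4: g(4,-4)=1 g(4,-2)=4 g(4,0)=6 g(4,2)=4 g(4,4)=1
t=5: g(5,-5)=1 g(5,-3)=5 g(5,-1)=10 g(5,1)=10 g(5,3)=5 g(5,5)=1
t=6: g(6,-4)=6 g(6,-2)=15 g(6,0)=20 g(6,2)=15 g(6,4)=6 g(6,6)=1
t=7: g(7,-5)=6 g(7,-3)=21 g(7,-1)=35 g(7,1)=35 g(7,3)=21 g(7,5)=7 g(7,7)=1
t=8: g(8,-4)=27 g(8,-2)=56 g(8,0)=70 g(8,2)=56 g(8,4)=28 g(8,6)=8 g(8,8)=1
t=9: g(9,-5)=27 g(9,-3)=83 g(9,-1)=126 g(9,1)=126 g(9,3)=84 g(9,5)=36 g(9,7)=9 g(9,9)=1
t=10: g(10,-4)=110 g(10,-2)=209 g(10,0)=252 g(10,2)=210 g(10,4)=120 g(10,6)=45 g(10,8)=10 g(10,10)=1
t=11: g(11,-5)=110 g(11,-3)=319 g(11,-1)=461 g(11,1)=462 g(11,3)=330 g(11,5)=165 g(11,7)=55 g(11,9)=11 g(11,11)=1
t=12: g(12,-4)=429 g(12,-2)=780 g(12,0)=923 g(12,2)=792 g(12,4)=495 g(12,6)=220 g(12,8)=66 g(12,10)=12 g(12,12)=1
t=13: g(13,-5)=429 g(13,-3)=1209 g(13,-1)=1703 g(13,1)=1715 g(13,3)=1287 g(13,5)=715 g(13,7)=286 g(13,9)=78 g(13,11)=13 g(13,13)=1
t=14: g(14,-4)=1638 g(14,-2)=2912 g(14,0)=3418 g(14,2)=3002 g(14,4)=2002 g(14,6)=1001 g(14,8)=364 g(14,10)=91 g(14,12)=14 g(14,14)=1
t=15: g(15,-5)=1638 g(15,-3)=4550 g(15,-1)=6330 g(15,1)=6420 g(15,3)=5004 g(15,5)=3003 g(15,7)=1365 g(15,9)=455 g(15,11)=105 g(15,13)=15 g(15,15)=1
t=16: g(16,-4)=6188 g(16,-2)=10880 g(16,0)=12750 g(16,2)=11424 g(16,4)=8007 g(16,6)=4368 g(16,8)=1820 g(16,10)=560 g(16,12)=120 g(16,14)=16 g(16,16)=1
t=17: g(17,-5)=6188 g(17,-3)=17068 g(17,-1)=23630 g(17,1)=24174 g(17,3)=19431 g(17,5)=12375 g(17,7)=6188 g(17,9)=2380 g(17,11)=680 g(17,13)=136 g(17,15)=17 g(17,17)=1
t=18: g(18,-4)=23256 g(18,-2)=40698 g(18,0)=47804 g(18,2)=43605 g(18,4)=31806 g(18,6)=18563 g(18,8)=8568 g(18,10)=3060 g(18,12)=816 g(18,14)=153 g(18,16)=18 g(18,18)=1
t=19: g(19,-5)=23256 g(19,-3)=63954 g(19,-1)=88502 g(19,1)=91409 g(19,3)=75411 g(19,5)=50369 g(19,7)=27131 g(19,9)=11628 g(19,11)=3876 g(19,13)=969 g(19,15)=171 g(19,17)=19 g(19,19)=1
t=20: g(20,-4)=87210 g(20,-2)=152456 g(20,0)=179911 g(20,2)=166820 g(20,4)=125780 g(20,6)=77500 g(20,8)=38759 g(20,10)=15504 g(20,12)=4845 g(20,14)=1140 g(20,16)=190 g(20,18)=20 g(20,20)=1
t=21: g(21,-5)=87210 g(21,-3)=239666 g(21,-1)=332367 g(21,1)=346731 g(21,3)=292600 g(21,5)=203280 g(21,7)=116259 g(21,9)=54263 g(21,11)=20349 g(21,13)=5985 g(21,15)=1330 g(21,17)=210 g(21,19)=21 g(21,21)=1
t=22: g(22,-4)=326876 g(22,-2)=572033 g(22,0)=679098 g(22,2)=639331 g(22,4)=495880 g(22,6)=319539 g(22,8)=170522 g(22,10)=74612 g(22,12)=26334 g(22,14)=7315 g(22,16)=1540 g(22,18)=231 g(22,20)=22 g(22,22)=1
t=23: g(23,-5)=326876 g(23,-3)=898909 g(23,-1)=1251131 g(23,1)=1318429 g(23,3)=1135211 g(23,5)=815419 g(23,7)=490061 g(23,9)=245134 g(23,11)=100946 g(23,13)=33649 g(23,15)=8855 g(23,17)=1771 g(23,19)=253 g(23,21)=23 g(23,23)=1
t=24: g(24,-4)=1225785 g(24,-2)=2150040 g(24,0)=2569560 g(24,2)=2453640 g(24,4)=1950630 g(24,6)=1305480 g(24,8)=735195 g(24,10)=346080 g(24,12)=134595 g(24,14)=42504 g(24,16)=10626 g(24,18)=2024 g(24,20)=276 g(24,22)=24 g(24,24)=1
t=25: g(25,-5)=1225785 g(25,-3)=3375825 g(25,-1)=4719600 g(25,1)=5023200 g(25,3)=4404270 g(25,5)=3256110 g(25,7)=2040675 g(25,9)=1081275 g(25,11)=480675 g(25,13)=177099 g(25,15)=53130 g(25,17)=12650 g(25,19)=2300 g(25,21)=300 g(25,23)=25 g(25,25)=1
t=26: g(26,-4)=4601610 g(26,-2)=8095425 g(26,0)=9742800 g(26,2)=9427470 g(26,4)=7660380 g(26,6)=5296785 g(26,8)=3121950 g(26,10)=1561950 g(26,12)=657774 g(26,14)=230229 g(26,16)=65780 g(26,18)=14950 g(26,20)=2600 g(26,22)=325 g(26,24)=26 g(26,26)=1
t=27: g(27,-5)=4601610 g(27,-3)=12697035 g(27,-1)=17838225 g(27,1)=19170270 g(27,3)=17087850 g(27,5)=12957165 g(27,7)=8418735 g(27,9)=4683900 g(27,11)=2219724 g(27,13)=888003 g(27,15)=296009 g(27,17)=80730 g(27,19)=17550 g(27,21)=2925 g(27,23)=351 g(27,25)=27 g(27,27)=1
t=28: g(28,-4)=17298645 g(28,-2)=30535260 g(28,0)=37008495 g(28,2)=36258120 g(28,4)=30045015 g(28,6)=21375900 g(28,8)=13102635 g(28,10)=6903624 g(28,12)=3107727 g(28,14)=1184012 g(28,16)=376739 g(28,18)=98280 g(28,20)=20475 g(28,22)=3276 g(28,24)=378 g(28,26)=28 g(28,28)=1
Paths never hitting -6: Σ_s g(28,s) = 197318610
Paths hitting -6: 2^28 - 197318610 = 71116846
P = 71116846/268435456 = 35558423/134217728

Answer: 35558423/134217728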